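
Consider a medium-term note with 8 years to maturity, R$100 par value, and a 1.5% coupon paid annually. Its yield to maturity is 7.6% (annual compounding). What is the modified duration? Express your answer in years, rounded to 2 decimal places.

6.94 years

Periodic yield y = 0.076. First find Macaulay duration:
  t   CF        PV=CF/(1+0.076)^t    t·PV
  1         1.50         1.3941         1.3941
  2         1.50         1.2956         2.5912
  3         1.50         1.2041         3.6122
  4         1.50         1.1190         4.4761
  5         1.50         1.0400         5.2000
  6         1.50         0.9665         5.7992
  7         1.50         0.8983         6.2879
  8       101.50        56.4895       451.9161
  Σ                     64.4071       481.2768
P = 64.4071; Macaulay duration = 481.2768 / 64.4071 = 7.47242 years.
Modified duration = D_Mac / (1 + y) = 7.47242 / 1.076 = 6.94463 years.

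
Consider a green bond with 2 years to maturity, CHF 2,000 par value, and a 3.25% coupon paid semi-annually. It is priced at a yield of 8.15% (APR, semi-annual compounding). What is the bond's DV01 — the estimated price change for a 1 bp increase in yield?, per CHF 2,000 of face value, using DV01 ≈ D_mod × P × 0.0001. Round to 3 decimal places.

CHF 0.341

Periodic yield y = 0.04075.
  t   CF        PV=CF/(1+0.04075)^t    t·PV
  1        32.50        31.2275        31.2275
  2        32.50        30.0048        60.0096
  3        32.50        28.8300        86.4899
  4     2,032.50     1,732.3868     6,929.5474
  Σ                  1,822.4491     7,107.2743
P = 1,822.4491; D_Mac = 3.89985 half-year periods = 1.94992 yrs; D_mod = 1.87358 yrs.
DV01 ≈ 1.87358 × 1,822.4491 × 0.0001 = 0.341450.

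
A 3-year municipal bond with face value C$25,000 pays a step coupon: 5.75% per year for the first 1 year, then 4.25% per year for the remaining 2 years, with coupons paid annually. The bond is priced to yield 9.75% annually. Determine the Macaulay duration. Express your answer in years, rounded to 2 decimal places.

Periodic yield y = 0.0975. Discount each cash flow and weight by its year:
  t   CF        PV=CF/(1+0.0975)^t    t·PV
  1     1,437.50     1,309.7950     1,309.7950
  2     1,062.50       882.1042     1,764.2084
  3    26,062.50    19,715.2589    59,145.7768
  Σ                 21,907.1581    62,219.7802
Price P = Σ PV = 21,907.1581.
Macaulay duration = Σ(t·PV) / P = 62,219.7802 / 21,907.1581 = 2.84016 years.

2.84 years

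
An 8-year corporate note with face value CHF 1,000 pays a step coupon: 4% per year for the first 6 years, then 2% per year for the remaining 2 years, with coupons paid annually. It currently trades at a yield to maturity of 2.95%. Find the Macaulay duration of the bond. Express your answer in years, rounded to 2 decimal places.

7.03 years

Periodic yield y = 0.0295. Discount each cash flow and weight by its year:
  t   CF        PV=CF/(1+0.0295)^t    t·PV
  1        40.00        38.8538        38.8538
  2        40.00        37.7405        75.4809
  3        40.00        36.6590       109.9771
  4        40.00        35.6086       142.4343
  5        40.00        34.5882       172.9411
  6        40.00        33.5971       201.5826
  7        20.00        16.3172       114.2204
  8     1,020.00       808.3312     6,466.6499
  Σ                  1,041.6956     7,322.1402
Price P = Σ PV = 1,041.6956.
Macaulay duration = Σ(t·PV) / P = 7,322.1402 / 1,041.6956 = 7.02906 years.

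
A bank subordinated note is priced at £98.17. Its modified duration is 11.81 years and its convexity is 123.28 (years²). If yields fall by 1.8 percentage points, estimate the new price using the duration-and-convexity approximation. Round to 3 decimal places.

£121.000

Duration effect: -D_mod·Δy = -11.81 × (-0.018) = +0.212580
Convexity effect: ½·C·(Δy)² = 0.5 × 123.28 × (-0.018)² = +0.01997136
ΔP/P ≈ +0.212580 + 0.01997136 = +0.23255136
New price ≈ 98.17 × (1 + 0.23255136) = 120.9995670112.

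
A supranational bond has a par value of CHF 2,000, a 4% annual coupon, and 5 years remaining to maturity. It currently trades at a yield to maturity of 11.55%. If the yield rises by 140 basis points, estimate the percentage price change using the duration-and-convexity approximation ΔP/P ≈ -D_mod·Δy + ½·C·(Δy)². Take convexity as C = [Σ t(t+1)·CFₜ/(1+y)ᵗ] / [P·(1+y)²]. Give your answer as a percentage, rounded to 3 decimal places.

-5.507%

With y = 0.1155:
  t   CF        PV=CF/(1+0.1155)^t    t·PV        t(t+1)·PV
  1        80.00        71.7167        71.7167         143.4334
  2        80.00        64.2911       128.5822         385.7466
  3        80.00        57.6343       172.9030         691.6120
  4        80.00        51.6668       206.6673       1,033.3363
  5     2,080.00     1,204.2467     6,021.2335      36,127.4007
  Σ                  1,449.5557     6,601.1026      38,381.5290
P = 1,449.5557; D_Mac = 4.55388 yrs; D_mod = 4.08237 yrs; C = 21.27885.
Duration effect: -4.08237 × (+0.014) = -0.057153
Convexity effect: 0.5 × 21.27885 × (0.014)² = +0.0020853
ΔP/P ≈ -0.057153 + 0.0020853 = -0.055068 = -5.5068%.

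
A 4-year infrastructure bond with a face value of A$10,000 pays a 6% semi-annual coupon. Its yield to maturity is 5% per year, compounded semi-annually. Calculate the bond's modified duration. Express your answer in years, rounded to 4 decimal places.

Periodic yield y = 0.025. First find Macaulay duration:
  t   CF        PV=CF/(1+0.025)^t    t·PV
  1       300.00       292.6829       292.6829
  2       300.00       285.5443       571.0886
  3       300.00       278.5798       835.7395
  4       300.00       271.7852     1,087.1408
  5       300.00       265.1563     1,325.7814
  6       300.00       258.6891     1,552.1344
  7       300.00       252.3796     1,766.6570
  8    10,300.00     8,453.6897    67,629.5174
  Σ                 10,358.5069    75,060.7420
P = 10,358.5069; Macaulay duration = 75,060.7420 / 10,358.5069 = 7.24629 half-year periods = 3.62314 years.
Modified duration = D_Mac / (1 + y) = 3.62314 / 1.025 = 3.53478 years.

3.5348 years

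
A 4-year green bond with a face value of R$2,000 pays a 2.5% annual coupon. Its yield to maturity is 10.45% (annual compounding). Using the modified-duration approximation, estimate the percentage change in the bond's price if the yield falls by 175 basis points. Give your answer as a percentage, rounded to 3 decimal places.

Periodic yield y = 0.1045. Modified duration first:
  t   CF        PV=CF/(1+0.1045)^t    t·PV
  1        50.00        45.2694        45.2694
  2        50.00        40.9863        81.9726
  3        50.00        37.1085       111.3254
  4     2,050.00     1,377.4980     5,509.9920
  Σ                  1,500.8621     5,748.5593
P = 1,500.8621; D_Mac = 3.83017 yrs; D_mod = 3.83017/(1+0.1045) = 3.46779 yrs.
ΔP/P ≈ -D_mod · Δy = -3.46779 × (-0.0175) = +0.060686 = +6.0686%.

+6.069%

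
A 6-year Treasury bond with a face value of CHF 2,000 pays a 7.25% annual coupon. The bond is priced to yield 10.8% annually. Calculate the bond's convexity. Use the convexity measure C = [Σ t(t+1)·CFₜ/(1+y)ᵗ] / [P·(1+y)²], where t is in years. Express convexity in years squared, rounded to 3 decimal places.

26.611

With y = 0.108:
  t   CF        PV=CF/(1+0.108)^t    t·PV        t(t+1)·PV
  1       145.00       130.8664       130.8664         261.7329
  2       145.00       118.1105       236.2210         708.6630
  3       145.00       106.5979       319.7938       1,279.1750
  4       145.00        96.2075       384.8300       1,924.1501
  5       145.00        86.8299       434.1494       2,604.8964
  6     2,145.00     1,159.2810     6,955.6863      48,689.8038
  Σ                  1,697.8933     8,461.5468      55,468.4212
P = 1,697.8933.
Convexity = Σ t(t+1)·PV / [P·(1+y)²] = 55,468.4212 / (1,697.8933 × 1.227664) = 26.61068.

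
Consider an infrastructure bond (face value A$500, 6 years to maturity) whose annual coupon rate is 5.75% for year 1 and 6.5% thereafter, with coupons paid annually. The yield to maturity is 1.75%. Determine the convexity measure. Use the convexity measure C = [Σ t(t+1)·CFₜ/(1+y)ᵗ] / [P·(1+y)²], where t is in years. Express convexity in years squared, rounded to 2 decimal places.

34.12

With y = 0.0175:
  t   CF        PV=CF/(1+0.0175)^t    t·PV        t(t+1)·PV
  1        28.75        28.2555        28.2555          56.5111
  2        32.50        31.3917        62.7834         188.3501
  3        32.50        30.8518        92.5553         370.2213
  4        32.50        30.3212       121.2846         606.4230
  5        32.50        29.7997       148.9983         893.9897
  6       532.50       479.8584     2,879.1504      20,154.0529
  Σ                    630.4782     3,333.0275      22,269.5481
P = 630.4782.
Convexity = Σ t(t+1)·PV / [P·(1+y)²] = 22,269.5481 / (630.4782 × 1.035306) = 34.11713.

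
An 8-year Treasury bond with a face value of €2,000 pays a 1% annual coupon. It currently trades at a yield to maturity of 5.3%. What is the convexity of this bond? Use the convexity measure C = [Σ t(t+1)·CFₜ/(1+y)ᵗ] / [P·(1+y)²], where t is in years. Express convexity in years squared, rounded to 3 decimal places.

With y = 0.053:
  t   CF        PV=CF/(1+0.053)^t    t·PV        t(t+1)·PV
  1        20.00        18.9934        18.9934          37.9867
  2        20.00        18.0374        36.0747         108.2242
  3        20.00        17.1295        51.3885         205.5541
  4        20.00        16.2673        65.0694         325.3468
  5        20.00        15.4486        77.2428         463.4569
  6        20.00        14.6710        88.0260         616.1821
  7        20.00        13.9326        97.5280         780.2242
  8     2,020.00     1,336.3629    10,690.9029      96,218.1265
  Σ                  1,450.8426    11,125.2258      98,755.1015
P = 1,450.8426.
Convexity = Σ t(t+1)·PV / [P·(1+y)²] = 98,755.1015 / (1,450.8426 × 1.108809) = 61.38786.

61.388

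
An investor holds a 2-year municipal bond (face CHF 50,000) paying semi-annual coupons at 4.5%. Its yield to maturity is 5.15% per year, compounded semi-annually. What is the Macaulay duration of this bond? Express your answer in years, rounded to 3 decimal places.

Periodic yield y = 0.02575. Discount each cash flow and weight by its period:
  t   CF        PV=CF/(1+0.02575)^t    t·PV
  1     1,125.00     1,096.7585     1,096.7585
  2     1,125.00     1,069.2259     2,138.4518
  3     1,125.00     1,042.3845     3,127.1535
  4    51,125.00    46,181.4132   184,725.6527
  Σ                 49,389.7821   191,088.0165
Price P = Σ PV = 49,389.7821.
Macaulay duration = Σ(t·PV) / P = 191,088.0165 / 49,389.7821 = 3.86898 half-year periods.
In years: 3.86898 / 2 = 1.93449 years.

1.934 years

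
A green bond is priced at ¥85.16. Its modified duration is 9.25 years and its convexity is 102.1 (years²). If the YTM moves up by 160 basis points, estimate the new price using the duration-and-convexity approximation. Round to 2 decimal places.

Duration effect: -D_mod·Δy = -9.25 × (+0.016) = -0.148000
Convexity effect: ½·C·(Δy)² = 0.5 × 102.1 × (0.016)² = +0.0130688
ΔP/P ≈ -0.148000 + 0.0130688 = -0.1349312
New price ≈ 85.16 × (1 - 0.1349312) = 73.669259008.

¥73.67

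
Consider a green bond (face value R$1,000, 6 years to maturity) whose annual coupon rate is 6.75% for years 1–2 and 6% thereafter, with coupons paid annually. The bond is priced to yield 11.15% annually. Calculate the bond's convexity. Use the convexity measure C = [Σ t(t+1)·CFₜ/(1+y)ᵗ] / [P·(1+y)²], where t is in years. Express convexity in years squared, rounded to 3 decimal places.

26.881

With y = 0.1115:
  t   CF        PV=CF/(1+0.1115)^t    t·PV        t(t+1)·PV
  1        67.50        60.7287        60.7287         121.4575
  2        67.50        54.6367       109.2735         327.8205
  3        60.00        43.6941       131.0823         524.3293
  4        60.00        39.3109       157.2437         786.2187
  5        60.00        35.3675       176.8373       1,061.0239
  6     1,060.00       562.1459     3,372.8755      23,610.1286
  Σ                    795.8839     4,008.0411      26,430.9785
P = 795.8839.
Convexity = Σ t(t+1)·PV / [P·(1+y)²] = 26,430.9785 / (795.8839 × 1.235432) = 26.88095.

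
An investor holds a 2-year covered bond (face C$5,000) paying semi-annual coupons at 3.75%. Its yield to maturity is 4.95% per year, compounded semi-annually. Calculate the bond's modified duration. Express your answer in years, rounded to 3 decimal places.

Periodic yield y = 0.02475. First find Macaulay duration:
  t   CF        PV=CF/(1+0.02475)^t    t·PV
  1        93.75        91.4857        91.4857
  2        93.75        89.2761       178.5523
  3        93.75        87.1199       261.3598
  4     5,093.75     4,619.1910    18,476.7639
  Σ                  4,887.0728    19,008.1617
P = 4,887.0728; Macaulay duration = 19,008.1617 / 4,887.0728 = 3.88948 half-year periods = 1.94474 years.
Modified duration = D_Mac / (1 + y) = 1.94474 / 1.02475 = 1.89777 years.

1.898 years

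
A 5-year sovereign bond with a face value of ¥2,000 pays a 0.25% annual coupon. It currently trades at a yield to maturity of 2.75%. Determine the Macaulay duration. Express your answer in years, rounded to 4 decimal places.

Periodic yield y = 0.0275. Discount each cash flow and weight by its year:
  t   CF        PV=CF/(1+0.0275)^t    t·PV
  1         5.00         4.8662         4.8662
  2         5.00         4.7359         9.4719
  3         5.00         4.6092        13.8276
  4         5.00         4.4858        17.9433
  5     2,005.00     1,750.6738     8,753.3688
  Σ                  1,769.3709     8,799.4778
Price P = Σ PV = 1,769.3709.
Macaulay duration = Σ(t·PV) / P = 8,799.4778 / 1,769.3709 = 4.97322 years.

4.9732 years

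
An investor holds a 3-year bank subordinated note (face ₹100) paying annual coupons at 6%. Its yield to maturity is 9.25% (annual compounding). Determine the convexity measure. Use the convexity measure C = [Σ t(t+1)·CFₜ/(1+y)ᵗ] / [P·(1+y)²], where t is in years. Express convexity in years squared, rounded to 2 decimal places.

9.28

With y = 0.0925:
  t   CF        PV=CF/(1+0.0925)^t    t·PV        t(t+1)·PV
  1         6.00         5.4920         5.4920          10.9840
  2         6.00         5.0270        10.0540          30.1620
  3       106.00        81.2908       243.8725         975.4899
  Σ                     91.8098       259.4185       1,016.6358
P = 91.8098.
Convexity = Σ t(t+1)·PV / [P·(1+y)²] = 1,016.6358 / (91.8098 × 1.193556) = 9.27755.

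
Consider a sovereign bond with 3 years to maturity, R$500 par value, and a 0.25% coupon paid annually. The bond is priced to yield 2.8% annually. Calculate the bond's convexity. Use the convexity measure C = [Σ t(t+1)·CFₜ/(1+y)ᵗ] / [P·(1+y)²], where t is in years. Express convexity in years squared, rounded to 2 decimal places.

With y = 0.028:
  t   CF        PV=CF/(1+0.028)^t    t·PV        t(t+1)·PV
  1         1.25         1.2160         1.2160           2.4319
  2         1.25         1.1828         2.3657           7.0970
  3       501.25       461.3973     1,384.1919       5,536.7675
  Σ                    463.7961     1,387.7735       5,546.2964
P = 463.7961.
Convexity = Σ t(t+1)·PV / [P·(1+y)²] = 5,546.2964 / (463.7961 × 1.056784) = 11.31592.

11.32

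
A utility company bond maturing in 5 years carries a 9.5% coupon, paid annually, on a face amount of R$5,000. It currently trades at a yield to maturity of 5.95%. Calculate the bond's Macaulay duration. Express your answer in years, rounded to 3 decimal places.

4.263 years

Periodic yield y = 0.0595. Discount each cash flow and weight by its year:
  t   CF        PV=CF/(1+0.0595)^t    t·PV
  1       475.00       448.3247       448.3247
  2       475.00       423.1474       846.2948
  3       475.00       399.3841     1,198.1522
  4       475.00       376.9552     1,507.8209
  5     5,475.00     4,100.9013    20,504.5066
  Σ                  5,748.7127    24,505.0991
Price P = Σ PV = 5,748.7127.
Macaulay duration = Σ(t·PV) / P = 24,505.0991 / 5,748.7127 = 4.26271 years.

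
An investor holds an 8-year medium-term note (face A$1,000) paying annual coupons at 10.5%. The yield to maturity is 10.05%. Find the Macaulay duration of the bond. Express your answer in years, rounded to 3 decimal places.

Periodic yield y = 0.1005. Discount each cash flow and weight by its year:
  t   CF        PV=CF/(1+0.1005)^t    t·PV
  1       105.00        95.4112        95.4112
  2       105.00        86.6980       173.3961
  3       105.00        78.7806       236.3417
  4       105.00        71.5862       286.3447
  5       105.00        65.0488       325.2438
  6       105.00        59.1084       354.6502
  7       105.00        53.7105       375.9733
  8     1,105.00       513.6200     4,108.9598
  Σ                  1,023.9635     5,956.3208
Price P = Σ PV = 1,023.9635.
Macaulay duration = Σ(t·PV) / P = 5,956.3208 / 1,023.9635 = 5.81693 years.

5.817 years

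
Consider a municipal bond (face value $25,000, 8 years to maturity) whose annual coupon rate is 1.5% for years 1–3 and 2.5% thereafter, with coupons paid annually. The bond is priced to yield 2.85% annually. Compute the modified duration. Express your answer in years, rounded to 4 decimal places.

Periodic yield y = 0.0285. First find Macaulay duration:
  t   CF        PV=CF/(1+0.0285)^t    t·PV
  1       375.00       364.6087       364.6087
  2       375.00       354.5053       709.0105
  3       375.00       344.6818     1,034.0455
  4       625.00       558.5510     2,234.2040
  5       625.00       543.0734     2,715.3670
  6       625.00       528.0247     3,168.1482
  7       625.00       513.3930     3,593.7510
  8    25,625.00    20,465.8368   163,726.6941
  Σ                 23,672.6746   177,545.8290
P = 23,672.6746; Macaulay duration = 177,545.8290 / 23,672.6746 = 7.50003 years.
Modified duration = D_Mac / (1 + y) = 7.50003 / 1.0285 = 7.29220 years.

7.2922 years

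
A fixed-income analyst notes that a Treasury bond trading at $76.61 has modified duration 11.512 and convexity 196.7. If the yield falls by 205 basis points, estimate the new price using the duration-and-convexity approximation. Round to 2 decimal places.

Duration effect: -D_mod·Δy = -11.512 × (-0.0205) = +0.235996
Convexity effect: ½·C·(Δy)² = 0.5 × 196.7 × (-0.0205)² = +0.0413315875
ΔP/P ≈ +0.235996 + 0.0413315875 = +0.2773275875
New price ≈ 76.61 × (1 + 0.2773275875) = 97.856066478375.

$97.86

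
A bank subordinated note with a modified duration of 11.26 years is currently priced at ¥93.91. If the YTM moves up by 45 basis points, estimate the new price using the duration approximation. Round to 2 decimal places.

Duration approximation: ΔP/P ≈ -D_mod · Δy = -11.26 × (+0.0045) = -0.050670.
New price ≈ 93.91 × (1 - 0.050670) = 89.1515803.

¥89.15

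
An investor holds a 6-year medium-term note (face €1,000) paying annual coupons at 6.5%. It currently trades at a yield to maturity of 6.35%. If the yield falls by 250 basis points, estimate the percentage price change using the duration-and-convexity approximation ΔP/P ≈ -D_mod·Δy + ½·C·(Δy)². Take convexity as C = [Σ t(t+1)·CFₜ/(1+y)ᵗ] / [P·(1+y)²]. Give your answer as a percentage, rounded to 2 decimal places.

+13.07%

With y = 0.0635:
  t   CF        PV=CF/(1+0.0635)^t    t·PV        t(t+1)·PV
  1        65.00        61.1189        61.1189         122.2379
  2        65.00        57.4696       114.9393         344.8178
  3        65.00        54.0382       162.1146         648.4584
  4        65.00        50.8117       203.2466       1,016.2332
  5        65.00        47.7778       238.8889       1,433.3331
  6     1,065.00       736.0794     4,416.4762      30,915.3333
  Σ                  1,007.2956     5,196.7845      34,480.4137
P = 1,007.2956; D_Mac = 5.15915 yrs; D_mod = 4.85110 yrs; C = 30.26499.
Duration effect: -4.85110 × (-0.025) = +0.121278
Convexity effect: 0.5 × 30.26499 × (-0.025)² = +0.0094578
ΔP/P ≈ +0.121278 + 0.0094578 = +0.130735 = +13.0735%.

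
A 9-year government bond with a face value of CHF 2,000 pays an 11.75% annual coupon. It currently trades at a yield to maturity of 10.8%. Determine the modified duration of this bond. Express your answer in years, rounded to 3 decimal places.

Periodic yield y = 0.108. First find Macaulay duration:
  t   CF        PV=CF/(1+0.108)^t    t·PV
  1       235.00       212.0939       212.0939
  2       235.00       191.4205       382.8409
  3       235.00       172.7621       518.2864
  4       235.00       155.9225       623.6900
  5       235.00       140.7243       703.6214
  6       235.00       127.0075       762.0449
  7       235.00       114.6277       802.3938
  8       235.00       103.4546       827.6367
  9     2,235.00       888.0137     7,992.1236
  Σ                  2,106.0268    12,824.7318
P = 2,106.0268; Macaulay duration = 12,824.7318 / 2,106.0268 = 6.08954 years.
Modified duration = D_Mac / (1 + y) = 6.08954 / 1.108 = 5.49597 years.

5.496 years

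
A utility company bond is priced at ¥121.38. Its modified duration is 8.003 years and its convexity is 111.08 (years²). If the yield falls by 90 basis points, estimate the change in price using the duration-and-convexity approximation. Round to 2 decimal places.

Duration effect: -D_mod·Δy = -8.003 × (-0.009) = +0.072027
Convexity effect: ½·C·(Δy)² = 0.5 × 111.08 × (-0.009)² = +0.00449874
ΔP/P ≈ +0.072027 + 0.00449874 = +0.07652574
ΔP ≈ 121.38 × (+0.07652574) = +9.2886943212.

+¥9.29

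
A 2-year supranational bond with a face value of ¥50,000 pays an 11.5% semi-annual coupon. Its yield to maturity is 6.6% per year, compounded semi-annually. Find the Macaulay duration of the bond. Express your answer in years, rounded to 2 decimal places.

1.85 years

Periodic yield y = 0.033. Discount each cash flow and weight by its period:
  t   CF        PV=CF/(1+0.033)^t    t·PV
  1     2,875.00     2,783.1559     2,783.1559
  2     2,875.00     2,694.2457     5,388.4915
  3     2,875.00     2,608.1759     7,824.5278
  4    52,875.00    46,435.3897   185,741.5587
  Σ                 54,520.9672   201,737.7338
Price P = Σ PV = 54,520.9672.
Macaulay duration = Σ(t·PV) / P = 201,737.7338 / 54,520.9672 = 3.70019 half-year periods.
In years: 3.70019 / 2 = 1.85009 years.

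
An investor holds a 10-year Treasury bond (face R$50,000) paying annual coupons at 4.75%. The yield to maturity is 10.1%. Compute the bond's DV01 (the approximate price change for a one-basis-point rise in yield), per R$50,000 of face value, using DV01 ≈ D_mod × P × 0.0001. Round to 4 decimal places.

R$23.5776

Periodic yield y = 0.101.
  t   CF        PV=CF/(1+0.101)^t    t·PV
  1     2,375.00     2,157.1299     2,157.1299
  2     2,375.00     1,959.2460     3,918.4921
  3     2,375.00     1,779.5150     5,338.5450
  4     2,375.00     1,616.2716     6,465.0863
  5     2,375.00     1,468.0033     7,340.0163
  6     2,375.00     1,333.3363     8,000.0177
  7     2,375.00     1,211.0230     8,477.1608
  8     2,375.00     1,099.9300     8,799.4403
  9     2,375.00       999.0282     8,991.2537
  10   52,375.00    20,010.1731   200,101.7313
  Σ                 33,633.6564   259,588.8735
P = 33,633.6564; D_Mac = 7.71813 yrs; D_mod = 7.01011 yrs.
DV01 ≈ 7.01011 × 33,633.6564 × 0.0001 = 23.577554.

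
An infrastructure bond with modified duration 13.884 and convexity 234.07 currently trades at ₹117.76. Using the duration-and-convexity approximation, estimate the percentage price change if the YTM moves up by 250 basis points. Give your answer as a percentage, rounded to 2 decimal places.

-27.40%

Duration effect: -D_mod·Δy = -13.884 × (+0.025) = -0.347100
Convexity effect: ½·C·(Δy)² = 0.5 × 234.07 × (0.025)² = +0.073146875
ΔP/P ≈ -0.347100 + 0.073146875 = -0.273953125
= -27.3953125%.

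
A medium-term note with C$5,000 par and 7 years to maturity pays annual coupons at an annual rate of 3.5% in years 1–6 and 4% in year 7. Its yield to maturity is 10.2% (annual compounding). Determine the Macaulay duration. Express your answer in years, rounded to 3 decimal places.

6.155 years

Periodic yield y = 0.102. Discount each cash flow and weight by its year:
  t   CF        PV=CF/(1+0.102)^t    t·PV
  1       175.00       158.8022       158.8022
  2       175.00       144.1036       288.2072
  3       175.00       130.7655       392.2966
  4       175.00       118.6620       474.6480
  5       175.00       107.6788       538.3938
  6       175.00        97.7121       586.2728
  7     5,200.00     2,634.7061    18,442.9429
  Σ                  3,392.4303    20,881.5635
Price P = Σ PV = 3,392.4303.
Macaulay duration = Σ(t·PV) / P = 20,881.5635 / 3,392.4303 = 6.15534 years.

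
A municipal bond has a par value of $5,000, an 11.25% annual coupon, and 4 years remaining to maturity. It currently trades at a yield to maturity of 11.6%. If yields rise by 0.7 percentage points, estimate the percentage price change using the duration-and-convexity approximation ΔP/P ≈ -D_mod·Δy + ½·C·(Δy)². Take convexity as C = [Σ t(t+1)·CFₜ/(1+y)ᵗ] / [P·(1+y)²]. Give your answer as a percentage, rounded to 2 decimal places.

With y = 0.116:
  t   CF        PV=CF/(1+0.116)^t    t·PV        t(t+1)·PV
  1       562.50       504.0323       504.0323       1,008.0645
  2       562.50       451.6418       903.2836       2,709.8508
  3       562.50       404.6970     1,214.0909       4,856.3635
  4     5,562.50     3,586.0244    14,344.0978      71,720.4889
  Σ                  4,946.3955    16,965.5045      80,294.7678
P = 4,946.3955; D_Mac = 3.42987 yrs; D_mod = 3.07336 yrs; C = 13.03377.
Duration effect: -3.07336 × (+0.007) = -0.021514
Convexity effect: 0.5 × 13.03377 × (0.007)² = +0.0003193
ΔP/P ≈ -0.021514 + 0.0003193 = -0.021194 = -2.1194%.

-2.12%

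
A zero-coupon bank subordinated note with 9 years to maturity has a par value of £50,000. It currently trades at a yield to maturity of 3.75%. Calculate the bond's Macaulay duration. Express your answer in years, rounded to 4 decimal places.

9.0000 years

A zero-coupon bond has a single cash flow at maturity, so its Macaulay duration equals its maturity: 9 years.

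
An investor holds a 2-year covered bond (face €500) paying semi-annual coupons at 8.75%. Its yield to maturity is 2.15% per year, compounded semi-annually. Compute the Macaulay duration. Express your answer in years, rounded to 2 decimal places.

Periodic yield y = 0.01075. Discount each cash flow and weight by its period:
  t   CF        PV=CF/(1+0.01075)^t    t·PV
  1       21.875        21.6423        21.6423
  2       21.875        21.4122        42.8243
  3       21.875        21.1844        63.5533
  4      521.875       500.0247     2,000.0990
  Σ                    564.2637     2,128.1189
Price P = Σ PV = 564.2637.
Macaulay duration = Σ(t·PV) / P = 2,128.1189 / 564.2637 = 3.77150 half-year periods.
In years: 3.77150 / 2 = 1.88575 years.

1.89 years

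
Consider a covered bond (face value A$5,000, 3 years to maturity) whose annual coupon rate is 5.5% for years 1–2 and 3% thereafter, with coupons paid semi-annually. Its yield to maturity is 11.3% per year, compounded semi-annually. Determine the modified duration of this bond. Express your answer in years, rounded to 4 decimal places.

2.6394 years

Periodic yield y = 0.0565. First find Macaulay duration:
  t   CF        PV=CF/(1+0.0565)^t    t·PV
  1       137.50       130.1467       130.1467
  2       137.50       123.1867       246.3733
  3       137.50       116.5988       349.7965
  4       137.50       110.3633       441.4532
  5        75.00        56.9789       284.8943
  6     5,075.00     3,649.3796    21,896.2775
  Σ                  4,186.6540    23,348.9416
P = 4,186.6540; Macaulay duration = 23,348.9416 / 4,186.6540 = 5.57699 half-year periods = 2.78850 years.
Modified duration = D_Mac / (1 + y) = 2.78850 / 1.0565 = 2.63937 years.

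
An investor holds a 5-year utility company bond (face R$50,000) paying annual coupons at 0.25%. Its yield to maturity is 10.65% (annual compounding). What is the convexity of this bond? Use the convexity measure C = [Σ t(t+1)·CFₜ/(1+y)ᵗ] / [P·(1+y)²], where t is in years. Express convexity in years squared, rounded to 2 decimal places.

24.29

With y = 0.1065:
  t   CF        PV=CF/(1+0.1065)^t    t·PV        t(t+1)·PV
  1       125.00       112.9688       112.9688         225.9376
  2       125.00       102.0956       204.1913         612.5738
  3       125.00        92.2690       276.8070       1,107.2279
  4       125.00        83.3882       333.5526       1,667.7630
  5    50,125.00    30,220.1972   151,100.9861     906,605.9167
  Σ                 30,610.9188   152,028.5058     910,219.4190
P = 30,610.9188.
Convexity = Σ t(t+1)·PV / [P·(1+y)²] = 910,219.4190 / (30,610.9188 × 1.224342) = 24.28661.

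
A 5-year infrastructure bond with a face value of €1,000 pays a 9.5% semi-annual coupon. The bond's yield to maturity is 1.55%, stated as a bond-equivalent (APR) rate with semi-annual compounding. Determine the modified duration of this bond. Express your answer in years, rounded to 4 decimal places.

4.2150 years

Periodic yield y = 0.00775. First find Macaulay duration:
  t   CF        PV=CF/(1+0.00775)^t    t·PV
  1        47.50        47.1347        47.1347
  2        47.50        46.7722        93.5444
  3        47.50        46.4125       139.2376
  4        47.50        46.0556       184.2224
  5        47.50        45.7014       228.5070
  6        47.50        45.3499       272.0997
  7        47.50        45.0012       315.0083
  8        47.50        44.6551       357.2409
  9        47.50        44.3117       398.8052
  10    1,047.50       969.6745     9,696.7447
  Σ                  1,381.0689    11,732.5450
P = 1,381.0689; Macaulay duration = 11,732.5450 / 1,381.0689 = 8.49526 half-year periods = 4.24763 years.
Modified duration = D_Mac / (1 + y) = 4.24763 / 1.00775 = 4.21497 years.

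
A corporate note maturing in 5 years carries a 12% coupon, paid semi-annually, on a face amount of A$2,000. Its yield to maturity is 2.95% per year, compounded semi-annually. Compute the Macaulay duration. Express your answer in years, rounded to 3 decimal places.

4.097 years

Periodic yield y = 0.01475. Discount each cash flow and weight by its period:
  t   CF        PV=CF/(1+0.01475)^t    t·PV
  1       120.00       118.2557       118.2557
  2       120.00       116.5368       233.0736
  3       120.00       114.8429       344.5286
  4       120.00       113.1736       452.6943
  5       120.00       111.5285       557.6426
  6       120.00       109.9074       659.4443
  7       120.00       108.3098       758.1687
  8       120.00       106.7355       853.8838
  9       120.00       105.1840       946.6561
  10    2,120.00     1,831.2400    18,312.3998
  Σ                  2,835.7142    23,236.7475
Price P = Σ PV = 2,835.7142.
Macaulay duration = Σ(t·PV) / P = 23,236.7475 / 2,835.7142 = 8.19432 half-year periods.
In years: 8.19432 / 2 = 4.09716 years.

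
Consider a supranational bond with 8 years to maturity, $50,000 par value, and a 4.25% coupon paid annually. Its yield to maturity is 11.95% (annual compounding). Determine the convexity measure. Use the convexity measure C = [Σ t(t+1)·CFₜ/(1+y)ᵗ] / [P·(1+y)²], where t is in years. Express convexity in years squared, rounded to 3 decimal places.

With y = 0.1195:
  t   CF        PV=CF/(1+0.1195)^t    t·PV        t(t+1)·PV
  1     2,125.00     1,898.1688     1,898.1688       3,796.3377
  2     2,125.00     1,695.5505     3,391.1011      10,173.3032
  3     2,125.00     1,514.5606     4,543.6817      18,174.7266
  4     2,125.00     1,352.8902     5,411.5607      27,057.8035
  5     2,125.00     1,208.4772     6,042.3858      36,254.3146
  6     2,125.00     1,079.4794     6,476.8762      45,338.1335
  7     2,125.00       964.2513     6,749.7593      53,998.0748
  8    52,125.00    21,127.7517   169,022.0138   1,521,198.1238
  Σ                 30,841.1297   203,535.5473   1,715,990.8177
P = 30,841.1297.
Convexity = Σ t(t+1)·PV / [P·(1+y)²] = 1,715,990.8177 / (30,841.1297 × 1.253280) = 44.39525.

44.395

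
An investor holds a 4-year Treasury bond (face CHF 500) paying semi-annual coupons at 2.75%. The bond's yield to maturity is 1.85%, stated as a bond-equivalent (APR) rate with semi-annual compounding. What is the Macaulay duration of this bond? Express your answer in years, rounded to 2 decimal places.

Periodic yield y = 0.00925. Discount each cash flow and weight by its period:
  t   CF        PV=CF/(1+0.00925)^t    t·PV
  1        6.875         6.8120         6.8120
  2        6.875         6.7496        13.4991
  3        6.875         6.6877        20.0631
  4        6.875         6.6264        26.5056
  5        6.875         6.5657        32.8283
  6        6.875         6.5055        39.0330
  7        6.875         6.4459        45.1211
  8      506.875       470.8806     3,767.0449
  Σ                    517.2733     3,950.9070
Price P = Σ PV = 517.2733.
Macaulay duration = Σ(t·PV) / P = 3,950.9070 / 517.2733 = 7.63795 half-year periods.
In years: 7.63795 / 2 = 3.81897 years.

3.82 years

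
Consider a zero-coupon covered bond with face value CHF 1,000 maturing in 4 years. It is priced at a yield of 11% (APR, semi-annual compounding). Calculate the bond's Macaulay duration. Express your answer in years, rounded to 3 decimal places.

4.000 years

A zero-coupon bond has a single cash flow at maturity, so its Macaulay duration equals its maturity: 4 years.
(Equivalently: 8 semi-annual periods ÷ 2 = 4 years.)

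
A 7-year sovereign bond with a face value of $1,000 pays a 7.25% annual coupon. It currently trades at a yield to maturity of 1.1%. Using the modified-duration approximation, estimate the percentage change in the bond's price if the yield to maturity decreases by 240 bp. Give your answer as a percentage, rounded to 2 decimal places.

+14.13%

Periodic yield y = 0.011. Modified duration first:
  t   CF        PV=CF/(1+0.011)^t    t·PV
  1        72.50        71.7112        71.7112
  2        72.50        70.9309       141.8619
  3        72.50        70.1592       210.4776
  4        72.50        69.3958       277.5833
  5        72.50        68.6408       343.2039
  6        72.50        67.8939       407.3637
  7     1,072.50       993.4344     6,954.0411
  Σ                  1,412.1663     8,406.2426
P = 1,412.1663; D_Mac = 5.95273 yrs; D_mod = 5.95273/(1+0.011) = 5.88796 yrs.
ΔP/P ≈ -D_mod · Δy = -5.88796 × (-0.024) = +0.141311 = +14.1311%.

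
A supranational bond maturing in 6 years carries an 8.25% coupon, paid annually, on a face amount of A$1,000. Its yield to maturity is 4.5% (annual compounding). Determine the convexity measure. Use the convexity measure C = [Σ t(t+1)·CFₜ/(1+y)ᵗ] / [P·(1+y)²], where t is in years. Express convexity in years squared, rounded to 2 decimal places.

With y = 0.045:
  t   CF        PV=CF/(1+0.045)^t    t·PV        t(t+1)·PV
  1        82.50        78.9474        78.9474         157.8947
  2        82.50        75.5477       151.0954         453.2863
  3        82.50        72.2945       216.8834         867.5336
  4        82.50        69.1813       276.7252       1,383.6262
  5        82.50        66.2022       331.0111       1,986.0663
  6     1,082.50       831.2471     4,987.4828      34,912.3797
  Σ                  1,193.4202     6,042.1453      39,760.7870
P = 1,193.4202.
Convexity = Σ t(t+1)·PV / [P·(1+y)²] = 39,760.7870 / (1,193.4202 × 1.092025) = 30.50907.

30.51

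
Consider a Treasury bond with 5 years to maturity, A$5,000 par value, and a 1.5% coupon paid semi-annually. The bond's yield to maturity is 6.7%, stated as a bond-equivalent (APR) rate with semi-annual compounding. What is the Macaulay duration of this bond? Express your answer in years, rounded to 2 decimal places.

Periodic yield y = 0.0335. Discount each cash flow and weight by its period:
  t   CF        PV=CF/(1+0.0335)^t    t·PV
  1        37.50        36.2845        36.2845
  2        37.50        35.1083        70.2167
  3        37.50        33.9703       101.9110
  4        37.50        32.8692       131.4769
  5        37.50        31.8038       159.0189
  6        37.50        30.7729       184.6374
  7        37.50        29.7754       208.4279
  8        37.50        28.8103       230.4822
  9        37.50        27.8764       250.8877
  10    5,037.50     3,623.3497    36,233.4969
  Σ                  3,910.6208    37,606.8401
Price P = Σ PV = 3,910.6208.
Macaulay duration = Σ(t·PV) / P = 37,606.8401 / 3,910.6208 = 9.61659 half-year periods.
In years: 9.61659 / 2 = 4.80830 years.

4.81 years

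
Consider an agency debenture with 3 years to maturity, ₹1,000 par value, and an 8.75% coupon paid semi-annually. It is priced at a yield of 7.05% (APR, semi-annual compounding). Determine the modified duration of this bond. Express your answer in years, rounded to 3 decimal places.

Periodic yield y = 0.03525. First find Macaulay duration:
  t   CF        PV=CF/(1+0.03525)^t    t·PV
  1        43.75        42.2603        42.2603
  2        43.75        40.8214        81.6427
  3        43.75        39.4314       118.2942
  4        43.75        38.0888       152.3551
  5        43.75        36.7919       183.9593
  6     1,043.75       847.8618     5,087.1706
  Σ                  1,045.2555     5,665.6824
P = 1,045.2555; Macaulay duration = 5,665.6824 / 1,045.2555 = 5.42038 half-year periods = 2.71019 years.
Modified duration = D_Mac / (1 + y) = 2.71019 / 1.03525 = 2.61791 years.

2.618 years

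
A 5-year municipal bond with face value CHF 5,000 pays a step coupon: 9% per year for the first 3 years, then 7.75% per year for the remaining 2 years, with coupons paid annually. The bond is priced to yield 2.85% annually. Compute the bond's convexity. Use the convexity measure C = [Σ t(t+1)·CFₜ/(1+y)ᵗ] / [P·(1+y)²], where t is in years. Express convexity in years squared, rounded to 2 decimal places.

With y = 0.0285:
  t   CF        PV=CF/(1+0.0285)^t    t·PV        t(t+1)·PV
  1       450.00       437.5304       437.5304         875.0608
  2       450.00       425.4063       850.8126       2,552.4378
  3       450.00       413.6182     1,240.8546       4,963.4182
  4       387.50       346.3016     1,385.2065       6,926.0324
  5     5,387.50     4,681.2928    23,406.4639     140,438.7831
  Σ                  6,304.1493    27,320.8679     155,755.7323
P = 6,304.1493.
Convexity = Σ t(t+1)·PV / [P·(1+y)²] = 155,755.7323 / (6,304.1493 × 1.057812) = 23.35656.

23.36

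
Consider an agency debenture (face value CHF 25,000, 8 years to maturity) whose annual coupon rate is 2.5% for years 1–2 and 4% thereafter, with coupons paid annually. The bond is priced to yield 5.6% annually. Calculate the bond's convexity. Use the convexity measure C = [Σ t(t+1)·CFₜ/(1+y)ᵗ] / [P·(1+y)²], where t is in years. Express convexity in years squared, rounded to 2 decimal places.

With y = 0.056:
  t   CF        PV=CF/(1+0.056)^t    t·PV        t(t+1)·PV
  1       625.00       591.8561       591.8561       1,183.7121
  2       625.00       560.4698     1,120.9395       3,362.8185
  3     1,000.00       849.1966     2,547.5898      10,190.3592
  4     1,000.00       804.1634     3,216.6538      16,083.2689
  5     1,000.00       761.5184     3,807.5921      22,845.5524
  6     1,000.00       721.1349     4,326.8092      30,287.6642
  7     1,000.00       682.8929     4,780.2500      38,242.0002
  8    26,000.00    16,813.6500   134,509.1999   1,210,582.7991
  Σ                 21,784.8820   154,900.8903   1,332,778.1746
P = 21,784.8820.
Convexity = Σ t(t+1)·PV / [P·(1+y)²] = 1,332,778.1746 / (21,784.8820 × 1.115136) = 54.86240.

54.86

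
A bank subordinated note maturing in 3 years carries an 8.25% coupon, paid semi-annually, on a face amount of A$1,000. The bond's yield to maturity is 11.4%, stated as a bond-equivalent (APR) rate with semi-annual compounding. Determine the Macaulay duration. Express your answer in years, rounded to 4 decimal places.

2.7044 years

Periodic yield y = 0.057. Discount each cash flow and weight by its period:
  t   CF        PV=CF/(1+0.057)^t    t·PV
  1        41.25        39.0255        39.0255
  2        41.25        36.9210        73.8421
  3        41.25        34.9300       104.7901
  4        41.25        33.0464       132.1856
  5        41.25        31.2643       156.3216
  6     1,041.25       746.6294     4,479.7764
  Σ                    921.8167     4,985.9413
Price P = Σ PV = 921.8167.
Macaulay duration = Σ(t·PV) / P = 4,985.9413 / 921.8167 = 5.40882 half-year periods.
In years: 5.40882 / 2 = 2.70441 years.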